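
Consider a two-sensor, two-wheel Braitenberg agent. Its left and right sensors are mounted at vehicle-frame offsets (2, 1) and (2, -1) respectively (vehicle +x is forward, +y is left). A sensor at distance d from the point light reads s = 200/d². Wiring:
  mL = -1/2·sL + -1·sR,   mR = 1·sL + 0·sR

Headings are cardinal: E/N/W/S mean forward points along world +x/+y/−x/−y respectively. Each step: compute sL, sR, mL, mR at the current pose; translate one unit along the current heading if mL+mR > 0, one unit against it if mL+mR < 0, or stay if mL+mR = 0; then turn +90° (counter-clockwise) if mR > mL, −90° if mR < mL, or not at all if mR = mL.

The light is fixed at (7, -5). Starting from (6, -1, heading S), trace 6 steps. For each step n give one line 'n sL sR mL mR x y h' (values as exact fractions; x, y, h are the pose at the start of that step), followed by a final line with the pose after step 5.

0 50 25 -50 50 6 -1 S
1 100/13 20 -310/13 100/13 6 -1 E
2 40/9 200/37 -2540/333 40/9 5 -1 N
3 10 25/4 -45/4 10 5 -2 W
4 200 40 -140 200 6 -2 S
5 20 100 -110 20 6 -3 E
final 5 -3 N

n=0: pose=(6,-1,S); sL=50, sR=25; mL=-50, mR=50; mL+mR=0 → advance +0; mR−mL=100 → turn +1·90°
n=1: pose=(6,-1,E); sL=100/13, sR=20; mL=-310/13, mR=100/13; mL+mR=-210/13 → advance -1; mR−mL=410/13 → turn +1·90°
n=2: pose=(5,-1,N); sL=40/9, sR=200/37; mL=-2540/333, mR=40/9; mL+mR=-1060/333 → advance -1; mR−mL=1340/111 → turn +1·90°
n=3: pose=(5,-2,W); sL=10, sR=25/4; mL=-45/4, mR=10; mL+mR=-5/4 → advance -1; mR−mL=85/4 → turn +1·90°
n=4: pose=(6,-2,S); sL=200, sR=40; mL=-140, mR=200; mL+mR=60 → advance +1; mR−mL=340 → turn +1·90°
n=5: pose=(6,-3,E); sL=20, sR=100; mL=-110, mR=20; mL+mR=-90 → advance -1; mR−mL=130 → turn +1·90°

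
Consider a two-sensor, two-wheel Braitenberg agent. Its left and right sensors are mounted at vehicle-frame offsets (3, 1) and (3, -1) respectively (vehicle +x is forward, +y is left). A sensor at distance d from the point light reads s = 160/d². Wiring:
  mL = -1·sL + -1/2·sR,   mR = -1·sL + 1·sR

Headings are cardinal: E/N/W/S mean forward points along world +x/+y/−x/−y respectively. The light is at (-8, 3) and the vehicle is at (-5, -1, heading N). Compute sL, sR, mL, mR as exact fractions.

left sensor world pos  = (-6, 2); dL² = 5
right sensor world pos = (-4, 2); dR² = 17
sL = 160/5 = 32
sR = 160/17 = 160/17
mL = -1·sL + -1/2·sR = -624/17
mR = -1·sL + 1·sR = -384/17

32 160/17 -624/17 -384/17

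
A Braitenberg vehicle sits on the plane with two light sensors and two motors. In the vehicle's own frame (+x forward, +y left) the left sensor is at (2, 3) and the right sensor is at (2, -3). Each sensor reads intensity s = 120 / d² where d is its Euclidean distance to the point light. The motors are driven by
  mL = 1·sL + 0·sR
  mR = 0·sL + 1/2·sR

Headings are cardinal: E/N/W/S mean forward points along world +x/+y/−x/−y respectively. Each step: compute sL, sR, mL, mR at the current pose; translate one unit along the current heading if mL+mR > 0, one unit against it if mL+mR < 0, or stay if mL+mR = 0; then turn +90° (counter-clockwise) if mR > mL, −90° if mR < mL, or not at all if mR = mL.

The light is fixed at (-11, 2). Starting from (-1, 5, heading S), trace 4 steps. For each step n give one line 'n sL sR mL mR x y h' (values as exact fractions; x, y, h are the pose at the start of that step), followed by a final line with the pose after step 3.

0 12/17 12/5 12/17 6/5 -1 5 S
1 120/169 24/29 120/169 12/29 -1 4 E
2 30/49 15/8 30/49 15/16 0 4 S
3 24/37 120/173 24/37 60/173 0 3 E
final 1 3 S

n=0: pose=(-1,5,S); sL=12/17, sR=12/5; mL=12/17, mR=6/5; mL+mR=162/85 → advance +1; mR−mL=42/85 → turn +1·90°
n=1: pose=(-1,4,E); sL=120/169, sR=24/29; mL=120/169, mR=12/29; mL+mR=5508/4901 → advance +1; mR−mL=-1452/4901 → turn -1·90°
n=2: pose=(0,4,S); sL=30/49, sR=15/8; mL=30/49, mR=15/16; mL+mR=1215/784 → advance +1; mR−mL=255/784 → turn +1·90°
n=3: pose=(0,3,E); sL=24/37, sR=120/173; mL=24/37, mR=60/173; mL+mR=6372/6401 → advance +1; mR−mL=-1932/6401 → turn -1·90°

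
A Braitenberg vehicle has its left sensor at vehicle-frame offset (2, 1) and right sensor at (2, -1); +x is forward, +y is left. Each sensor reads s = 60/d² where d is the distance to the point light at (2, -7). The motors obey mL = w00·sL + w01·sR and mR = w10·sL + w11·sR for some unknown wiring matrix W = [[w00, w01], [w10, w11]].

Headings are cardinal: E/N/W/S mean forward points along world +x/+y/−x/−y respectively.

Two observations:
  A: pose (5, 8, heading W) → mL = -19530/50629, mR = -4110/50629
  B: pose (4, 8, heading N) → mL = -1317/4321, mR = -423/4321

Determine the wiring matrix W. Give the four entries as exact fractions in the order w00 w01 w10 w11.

obs A: pose=(5,8,W) → sL=60/197, sR=60/257, mL=-19530/50629, mR=-4110/50629
obs B: pose=(4,8,N) → sL=6/29, sR=30/149, mL=-1317/4321, mR=-423/4321
sensor matrix S = [[60/197, 60/257], [6/29, 30/149]]; det S = 2848320/218767909
solve [mL_A; mL_B] = S·[w00; w01] and [mR_A; mR_B] = S·[w10; w11]:
  w00 = -1/2, w01 = -1, w10 = 1/2, w11 = -1

-1/2 -1 1/2 -1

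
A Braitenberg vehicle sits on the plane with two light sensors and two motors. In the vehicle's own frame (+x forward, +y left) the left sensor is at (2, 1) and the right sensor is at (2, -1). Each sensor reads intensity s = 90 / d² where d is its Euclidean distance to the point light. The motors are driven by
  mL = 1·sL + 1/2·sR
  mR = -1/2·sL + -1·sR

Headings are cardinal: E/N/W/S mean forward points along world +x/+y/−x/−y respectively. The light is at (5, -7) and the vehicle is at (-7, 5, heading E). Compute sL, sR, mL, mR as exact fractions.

90/269 90/221 31995/59449 -34155/59449

left sensor world pos  = (-5, 6); dL² = 269
right sensor world pos = (-5, 4); dR² = 221
sL = 90/269 = 90/269
sR = 90/221 = 90/221
mL = 1·sL + 1/2·sR = 31995/59449
mR = -1/2·sL + -1·sR = -34155/59449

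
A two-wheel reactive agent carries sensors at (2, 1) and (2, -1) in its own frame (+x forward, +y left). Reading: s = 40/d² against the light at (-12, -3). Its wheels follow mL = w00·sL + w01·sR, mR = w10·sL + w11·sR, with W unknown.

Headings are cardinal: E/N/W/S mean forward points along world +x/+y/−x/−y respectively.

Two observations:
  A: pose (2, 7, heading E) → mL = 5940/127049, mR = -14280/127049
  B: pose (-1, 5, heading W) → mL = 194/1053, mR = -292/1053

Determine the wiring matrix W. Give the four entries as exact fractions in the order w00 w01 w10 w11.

1 -1/2 -1/2 -1/2

obs A: pose=(2,7,E) → sL=40/377, sR=40/337, mL=5940/127049, mR=-14280/127049
obs B: pose=(-1,5,W) → sL=4/13, sR=20/81, mL=194/1053, mR=-292/1053
sensor matrix S = [[40/377, 40/337], [4/13, 20/81]]; det S = -106240/10290969
solve [mL_A; mL_B] = S·[w00; w01] and [mR_A; mR_B] = S·[w10; w11]:
  w00 = 1, w01 = -1/2, w10 = -1/2, w11 = -1/2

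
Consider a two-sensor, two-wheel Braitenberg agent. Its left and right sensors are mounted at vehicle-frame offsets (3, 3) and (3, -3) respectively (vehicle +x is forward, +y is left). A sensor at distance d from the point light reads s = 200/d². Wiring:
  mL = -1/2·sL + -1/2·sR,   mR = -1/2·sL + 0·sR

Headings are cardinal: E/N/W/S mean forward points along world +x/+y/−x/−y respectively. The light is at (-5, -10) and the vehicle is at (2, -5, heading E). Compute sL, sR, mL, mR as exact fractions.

50/41 25/13 -1675/1066 -25/41

left sensor world pos  = (5, -2); dL² = 164
right sensor world pos = (5, -8); dR² = 104
sL = 200/164 = 50/41
sR = 200/104 = 25/13
mL = -1/2·sL + -1/2·sR = -1675/1066
mR = -1/2·sL + 0·sR = -25/41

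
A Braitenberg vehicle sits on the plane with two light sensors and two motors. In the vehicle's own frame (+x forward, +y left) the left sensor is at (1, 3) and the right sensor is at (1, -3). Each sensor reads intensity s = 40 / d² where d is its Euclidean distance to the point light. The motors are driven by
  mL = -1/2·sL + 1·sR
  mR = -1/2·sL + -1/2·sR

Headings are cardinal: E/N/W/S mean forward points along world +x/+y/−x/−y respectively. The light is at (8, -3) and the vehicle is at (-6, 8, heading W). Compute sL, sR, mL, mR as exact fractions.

40/289 40/421 3140/121669 -14200/121669

left sensor world pos  = (-7, 5); dL² = 289
right sensor world pos = (-7, 11); dR² = 421
sL = 40/289 = 40/289
sR = 40/421 = 40/421
mL = -1/2·sL + 1·sR = 3140/121669
mR = -1/2·sL + -1/2·sR = -14200/121669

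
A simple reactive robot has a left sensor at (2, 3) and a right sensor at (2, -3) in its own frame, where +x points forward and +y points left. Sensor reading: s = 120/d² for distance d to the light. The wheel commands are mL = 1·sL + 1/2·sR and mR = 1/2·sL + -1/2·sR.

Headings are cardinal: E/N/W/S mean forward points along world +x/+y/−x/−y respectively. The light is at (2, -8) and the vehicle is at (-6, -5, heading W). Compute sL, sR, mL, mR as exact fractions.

6/5 15/17 279/170 27/170

left sensor world pos  = (-8, -8); dL² = 100
right sensor world pos = (-8, -2); dR² = 136
sL = 120/100 = 6/5
sR = 120/136 = 15/17
mL = 1·sL + 1/2·sR = 279/170
mR = 1/2·sL + -1/2·sR = 27/170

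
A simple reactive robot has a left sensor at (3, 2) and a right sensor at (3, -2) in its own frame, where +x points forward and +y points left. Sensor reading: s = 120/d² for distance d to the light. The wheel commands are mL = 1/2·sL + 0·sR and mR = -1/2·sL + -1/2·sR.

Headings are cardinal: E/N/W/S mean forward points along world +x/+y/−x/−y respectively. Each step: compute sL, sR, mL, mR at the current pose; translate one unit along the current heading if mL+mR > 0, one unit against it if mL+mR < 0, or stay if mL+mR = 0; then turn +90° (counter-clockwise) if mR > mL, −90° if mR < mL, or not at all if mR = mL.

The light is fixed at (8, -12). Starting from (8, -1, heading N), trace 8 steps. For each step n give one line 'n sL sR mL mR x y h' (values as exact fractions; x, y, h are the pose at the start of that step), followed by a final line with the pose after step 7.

n=0: pose=(8,-1,N); sL=3/5, sR=3/5; mL=3/10, mR=-3/5; mL+mR=-3/10 → advance -1; mR−mL=-9/10 → turn -1·90°
n=1: pose=(8,-2,E); sL=40/51, sR=120/73; mL=20/51, mR=-4520/3723; mL+mR=-60/73 → advance -1; mR−mL=-5980/3723 → turn -1·90°
n=2: pose=(7,-2,S); sL=12/5, sR=60/29; mL=6/5, mR=-324/145; mL+mR=-30/29 → advance -1; mR−mL=-498/145 → turn -1·90°
n=3: pose=(7,-1,W); sL=120/97, sR=24/37; mL=60/97, mR=-3384/3589; mL+mR=-12/37 → advance -1; mR−mL=-5604/3589 → turn -1·90°
n=4: pose=(8,-1,N); sL=3/5, sR=3/5; mL=3/10, mR=-3/5; mL+mR=-3/10 → advance -1; mR−mL=-9/10 → turn -1·90°
n=5: pose=(8,-2,E); sL=40/51, sR=120/73; mL=20/51, mR=-4520/3723; mL+mR=-60/73 → advance -1; mR−mL=-5980/3723 → turn -1·90°
n=6: pose=(7,-2,S); sL=12/5, sR=60/29; mL=6/5, mR=-324/145; mL+mR=-30/29 → advance -1; mR−mL=-498/145 → turn -1·90°
n=7: pose=(7,-1,W); sL=120/97, sR=24/37; mL=60/97, mR=-3384/3589; mL+mR=-12/37 → advance -1; mR−mL=-5604/3589 → turn -1·90°

0 3/5 3/5 3/10 -3/5 8 -1 N
1 40/51 120/73 20/51 -4520/3723 8 -2 E
2 12/5 60/29 6/5 -324/145 7 -2 S
3 120/97 24/37 60/97 -3384/3589 7 -1 W
4 3/5 3/5 3/10 -3/5 8 -1 N
5 40/51 120/73 20/51 -4520/3723 8 -2 E
6 12/5 60/29 6/5 -324/145 7 -2 S
7 120/97 24/37 60/97 -3384/3589 7 -1 W
final 8 -1 N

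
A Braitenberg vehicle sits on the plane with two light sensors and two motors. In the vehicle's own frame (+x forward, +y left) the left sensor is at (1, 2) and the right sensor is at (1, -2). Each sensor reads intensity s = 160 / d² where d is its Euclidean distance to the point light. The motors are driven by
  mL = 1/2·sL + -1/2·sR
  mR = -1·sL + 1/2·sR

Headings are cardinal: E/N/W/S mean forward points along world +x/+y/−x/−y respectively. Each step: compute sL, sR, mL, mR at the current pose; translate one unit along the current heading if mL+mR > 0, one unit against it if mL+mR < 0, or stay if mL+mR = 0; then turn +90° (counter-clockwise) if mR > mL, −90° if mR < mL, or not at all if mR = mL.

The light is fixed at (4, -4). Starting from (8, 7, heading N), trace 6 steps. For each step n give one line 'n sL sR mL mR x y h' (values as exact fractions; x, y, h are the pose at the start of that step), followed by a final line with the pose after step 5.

n=0: pose=(8,7,N); sL=40/37, sR=8/9; mL=32/333, mR=-212/333; mL+mR=-20/37 → advance -1; mR−mL=-244/333 → turn -1·90°
n=1: pose=(8,6,E); sL=160/169, sR=160/89; mL=-6400/15041, mR=-720/15041; mL+mR=-80/169 → advance -1; mR−mL=5680/15041 → turn +1·90°
n=2: pose=(7,6,N); sL=80/61, sR=80/73; mL=480/4453, mR=-3400/4453; mL+mR=-40/61 → advance -1; mR−mL=-3880/4453 → turn -1·90°
n=3: pose=(7,5,E); sL=160/137, sR=32/13; mL=-1152/1781, mR=112/1781; mL+mR=-80/137 → advance -1; mR−mL=1264/1781 → turn +1·90°
n=4: pose=(6,5,N); sL=8/5, sR=40/29; mL=16/145, mR=-132/145; mL+mR=-4/5 → advance -1; mR−mL=-148/145 → turn -1·90°
n=5: pose=(6,4,E); sL=160/109, sR=32/9; mL=-1024/981, mR=304/981; mL+mR=-80/109 → advance -1; mR−mL=1328/981 → turn +1·90°

0 40/37 8/9 32/333 -212/333 8 7 N
1 160/169 160/89 -6400/15041 -720/15041 8 6 E
2 80/61 80/73 480/4453 -3400/4453 7 6 N
3 160/137 32/13 -1152/1781 112/1781 7 5 E
4 8/5 40/29 16/145 -132/145 6 5 N
5 160/109 32/9 -1024/981 304/981 6 4 E
final 5 4 N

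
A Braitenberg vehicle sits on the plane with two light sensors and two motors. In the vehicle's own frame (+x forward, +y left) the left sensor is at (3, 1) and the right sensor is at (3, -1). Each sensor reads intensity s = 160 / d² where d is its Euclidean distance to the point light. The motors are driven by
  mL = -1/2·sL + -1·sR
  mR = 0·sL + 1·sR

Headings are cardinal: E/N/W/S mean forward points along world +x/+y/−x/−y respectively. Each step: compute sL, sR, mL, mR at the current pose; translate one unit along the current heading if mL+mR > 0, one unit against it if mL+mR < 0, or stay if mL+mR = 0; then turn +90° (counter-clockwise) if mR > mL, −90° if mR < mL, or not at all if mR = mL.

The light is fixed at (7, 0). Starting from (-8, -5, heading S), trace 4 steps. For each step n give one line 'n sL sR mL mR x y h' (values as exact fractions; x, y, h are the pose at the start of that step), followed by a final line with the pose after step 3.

n=0: pose=(-8,-5,S); sL=8/13, sR=1/2; mL=-21/26, mR=1/2; mL+mR=-4/13 → advance -1; mR−mL=17/13 → turn +1·90°
n=1: pose=(-8,-4,E); sL=160/153, sR=160/169; mL=-38000/25857, mR=160/169; mL+mR=-80/153 → advance -1; mR−mL=62480/25857 → turn +1·90°
n=2: pose=(-9,-4,N); sL=16/29, sR=80/113; mL=-3224/3277, mR=80/113; mL+mR=-8/29 → advance -1; mR−mL=5544/3277 → turn +1·90°
n=3: pose=(-9,-5,W); sL=160/397, sR=160/377; mL=-93680/149669, mR=160/377; mL+mR=-80/397 → advance -1; mR−mL=157200/149669 → turn +1·90°

0 8/13 1/2 -21/26 1/2 -8 -5 S
1 160/153 160/169 -38000/25857 160/169 -8 -4 E
2 16/29 80/113 -3224/3277 80/113 -9 -4 N
3 160/397 160/377 -93680/149669 160/377 -9 -5 W
final -8 -5 S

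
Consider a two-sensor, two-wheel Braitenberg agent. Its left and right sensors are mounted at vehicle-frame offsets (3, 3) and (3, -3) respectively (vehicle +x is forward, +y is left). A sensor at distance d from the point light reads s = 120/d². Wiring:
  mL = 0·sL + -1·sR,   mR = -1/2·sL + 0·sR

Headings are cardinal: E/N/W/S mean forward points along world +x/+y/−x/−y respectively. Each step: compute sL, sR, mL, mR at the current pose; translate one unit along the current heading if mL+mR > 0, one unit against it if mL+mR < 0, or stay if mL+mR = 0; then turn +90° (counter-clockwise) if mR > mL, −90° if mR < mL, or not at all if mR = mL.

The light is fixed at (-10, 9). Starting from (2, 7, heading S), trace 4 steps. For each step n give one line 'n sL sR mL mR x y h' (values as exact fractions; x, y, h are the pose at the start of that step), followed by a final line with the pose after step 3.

n=0: pose=(2,7,S); sL=12/25, sR=60/53; mL=-60/53, mR=-6/25; mL+mR=-1818/1325 → advance -1; mR−mL=1182/1325 → turn +1·90°
n=1: pose=(2,8,E); sL=120/229, sR=120/241; mL=-120/241, mR=-60/229; mL+mR=-41940/55189 → advance -1; mR−mL=13020/55189 → turn +1·90°
n=2: pose=(1,8,N); sL=30/17, sR=3/5; mL=-3/5, mR=-15/17; mL+mR=-126/85 → advance -1; mR−mL=-24/85 → turn -1·90°
n=3: pose=(1,7,E); sL=120/197, sR=120/221; mL=-120/221, mR=-60/197; mL+mR=-36900/43537 → advance -1; mR−mL=10380/43537 → turn +1·90°

0 12/25 60/53 -60/53 -6/25 2 7 S
1 120/229 120/241 -120/241 -60/229 2 8 E
2 30/17 3/5 -3/5 -15/17 1 8 N
3 120/197 120/221 -120/221 -60/197 1 7 E
final 0 7 N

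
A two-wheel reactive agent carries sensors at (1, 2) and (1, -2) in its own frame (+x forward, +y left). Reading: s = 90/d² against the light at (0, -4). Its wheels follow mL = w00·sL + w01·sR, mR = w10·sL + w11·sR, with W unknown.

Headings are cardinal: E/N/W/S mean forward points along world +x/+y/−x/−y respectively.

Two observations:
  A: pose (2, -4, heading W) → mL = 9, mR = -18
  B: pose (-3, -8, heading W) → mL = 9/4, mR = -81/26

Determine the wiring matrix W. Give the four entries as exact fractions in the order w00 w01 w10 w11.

0 1/2 -1/2 -1/2

obs A: pose=(2,-4,W) → sL=18, sR=18, mL=9, mR=-18
obs B: pose=(-3,-8,W) → sL=45/26, sR=9/2, mL=9/4, mR=-81/26
sensor matrix S = [[18, 18], [45/26, 9/2]]; det S = 648/13
solve [mL_A; mL_B] = S·[w00; w01] and [mR_A; mR_B] = S·[w10; w11]:
  w00 = 0, w01 = 1/2, w10 = -1/2, w11 = -1/2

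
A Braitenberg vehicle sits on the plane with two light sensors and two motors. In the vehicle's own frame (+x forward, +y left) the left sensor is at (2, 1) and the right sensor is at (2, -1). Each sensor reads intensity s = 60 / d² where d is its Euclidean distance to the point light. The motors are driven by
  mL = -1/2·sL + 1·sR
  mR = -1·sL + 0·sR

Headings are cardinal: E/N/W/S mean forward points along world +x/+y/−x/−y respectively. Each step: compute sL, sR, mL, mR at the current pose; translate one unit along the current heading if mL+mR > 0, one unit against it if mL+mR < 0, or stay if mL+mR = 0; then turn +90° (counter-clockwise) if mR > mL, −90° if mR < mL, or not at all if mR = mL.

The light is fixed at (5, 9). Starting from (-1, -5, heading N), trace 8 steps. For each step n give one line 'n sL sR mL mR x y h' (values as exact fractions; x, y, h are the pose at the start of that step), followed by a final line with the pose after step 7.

n=0: pose=(-1,-5,N); sL=60/193, sR=60/169; mL=6510/32617, mR=-60/193; mL+mR=-3630/32617 → advance -1; mR−mL=-16650/32617 → turn -1·90°
n=1: pose=(-1,-6,E); sL=15/53, sR=15/68; mL=285/3604, mR=-15/53; mL+mR=-735/3604 → advance -1; mR−mL=-1305/3604 → turn -1·90°
n=2: pose=(-2,-6,S); sL=12/65, sR=60/353; mL=1782/22945, mR=-12/65; mL+mR=-2454/22945 → advance -1; mR−mL=-6018/22945 → turn -1·90°
n=3: pose=(-2,-5,W); sL=10/51, sR=6/25; mL=181/1275, mR=-10/51; mL+mR=-23/425 → advance -1; mR−mL=-431/1275 → turn -1·90°
n=4: pose=(-1,-5,N); sL=60/193, sR=60/169; mL=6510/32617, mR=-60/193; mL+mR=-3630/32617 → advance -1; mR−mL=-16650/32617 → turn -1·90°
n=5: pose=(-1,-6,E); sL=15/53, sR=15/68; mL=285/3604, mR=-15/53; mL+mR=-735/3604 → advance -1; mR−mL=-1305/3604 → turn -1·90°
n=6: pose=(-2,-6,S); sL=12/65, sR=60/353; mL=1782/22945, mR=-12/65; mL+mR=-2454/22945 → advance -1; mR−mL=-6018/22945 → turn -1·90°
n=7: pose=(-2,-5,W); sL=10/51, sR=6/25; mL=181/1275, mR=-10/51; mL+mR=-23/425 → advance -1; mR−mL=-431/1275 → turn -1·90°

0 60/193 60/169 6510/32617 -60/193 -1 -5 N
1 15/53 15/68 285/3604 -15/53 -1 -6 E
2 12/65 60/353 1782/22945 -12/65 -2 -6 S
3 10/51 6/25 181/1275 -10/51 -2 -5 W
4 60/193 60/169 6510/32617 -60/193 -1 -5 N
5 15/53 15/68 285/3604 -15/53 -1 -6 E
6 12/65 60/353 1782/22945 -12/65 -2 -6 S
7 10/51 6/25 181/1275 -10/51 -2 -5 W
final -1 -5 N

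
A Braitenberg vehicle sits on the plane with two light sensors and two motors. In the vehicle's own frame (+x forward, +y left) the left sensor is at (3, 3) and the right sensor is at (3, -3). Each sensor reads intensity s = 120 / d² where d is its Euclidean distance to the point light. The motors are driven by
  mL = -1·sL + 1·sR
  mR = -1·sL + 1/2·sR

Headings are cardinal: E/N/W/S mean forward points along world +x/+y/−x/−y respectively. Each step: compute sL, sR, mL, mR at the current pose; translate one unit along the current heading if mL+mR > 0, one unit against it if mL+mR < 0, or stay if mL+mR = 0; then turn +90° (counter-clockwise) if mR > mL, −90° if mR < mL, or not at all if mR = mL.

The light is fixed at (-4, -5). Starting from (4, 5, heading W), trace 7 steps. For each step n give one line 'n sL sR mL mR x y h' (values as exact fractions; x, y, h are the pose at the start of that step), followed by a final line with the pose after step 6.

0 60/37 60/97 -3600/3589 -4710/3589 4 5 W
1 24/41 120/313 -2592/12833 -5052/12833 5 5 N
2 5/12 2/3 1/4 -1/12 5 4 E
3 24/41 24/17 576/697 84/697 6 4 S
4 60/37 12/17 -576/629 -798/629 6 3 W
5 24/37 120/317 -3168/11729 -5388/11729 7 3 N
6 15/37 30/53 315/1961 -240/1961 7 2 E
final 8 2 S

n=0: pose=(4,5,W); sL=60/37, sR=60/97; mL=-3600/3589, mR=-4710/3589; mL+mR=-8310/3589 → advance -1; mR−mL=-30/97 → turn -1·90°
n=1: pose=(5,5,N); sL=24/41, sR=120/313; mL=-2592/12833, mR=-5052/12833; mL+mR=-7644/12833 → advance -1; mR−mL=-60/313 → turn -1·90°
n=2: pose=(5,4,E); sL=5/12, sR=2/3; mL=1/4, mR=-1/12; mL+mR=1/6 → advance +1; mR−mL=-1/3 → turn -1·90°
n=3: pose=(6,4,S); sL=24/41, sR=24/17; mL=576/697, mR=84/697; mL+mR=660/697 → advance +1; mR−mL=-12/17 → turn -1·90°
n=4: pose=(6,3,W); sL=60/37, sR=12/17; mL=-576/629, mR=-798/629; mL+mR=-1374/629 → advance -1; mR−mL=-6/17 → turn -1·90°
n=5: pose=(7,3,N); sL=24/37, sR=120/317; mL=-3168/11729, mR=-5388/11729; mL+mR=-8556/11729 → advance -1; mR−mL=-60/317 → turn -1·90°
n=6: pose=(7,2,E); sL=15/37, sR=30/53; mL=315/1961, mR=-240/1961; mL+mR=75/1961 → advance +1; mR−mL=-15/53 → turn -1·90°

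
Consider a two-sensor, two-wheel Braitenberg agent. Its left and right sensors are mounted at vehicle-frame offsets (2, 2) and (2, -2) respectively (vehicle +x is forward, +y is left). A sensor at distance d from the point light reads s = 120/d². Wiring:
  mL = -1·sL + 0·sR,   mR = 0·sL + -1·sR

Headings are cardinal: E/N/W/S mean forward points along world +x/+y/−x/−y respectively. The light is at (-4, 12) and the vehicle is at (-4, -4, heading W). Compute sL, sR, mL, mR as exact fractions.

15/41 3/5 -15/41 -3/5

left sensor world pos  = (-6, -6); dL² = 328
right sensor world pos = (-6, -2); dR² = 200
sL = 120/328 = 15/41
sR = 120/200 = 3/5
mL = -1·sL + 0·sR = -15/41
mR = 0·sL + -1·sR = -3/5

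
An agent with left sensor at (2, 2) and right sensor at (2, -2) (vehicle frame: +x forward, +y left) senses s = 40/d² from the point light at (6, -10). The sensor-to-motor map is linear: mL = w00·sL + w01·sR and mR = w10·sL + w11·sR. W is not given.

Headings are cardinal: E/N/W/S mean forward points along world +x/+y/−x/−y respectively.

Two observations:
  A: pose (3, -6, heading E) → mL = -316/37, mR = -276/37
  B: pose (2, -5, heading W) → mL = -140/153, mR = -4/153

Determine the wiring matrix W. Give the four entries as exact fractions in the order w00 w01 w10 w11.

obs A: pose=(3,-6,E) → sL=40/37, sR=8, mL=-316/37, mR=-276/37
obs B: pose=(2,-5,W) → sL=8/9, sR=8/17, mL=-140/153, mR=-4/153
sensor matrix S = [[40/37, 8], [8/9, 8/17]]; det S = -37376/5661
solve [mL_A; mL_B] = S·[w00; w01] and [mR_A; mR_B] = S·[w10; w11]:
  w00 = -1/2, w01 = -1, w10 = 1/2, w11 = -1

-1/2 -1 1/2 -1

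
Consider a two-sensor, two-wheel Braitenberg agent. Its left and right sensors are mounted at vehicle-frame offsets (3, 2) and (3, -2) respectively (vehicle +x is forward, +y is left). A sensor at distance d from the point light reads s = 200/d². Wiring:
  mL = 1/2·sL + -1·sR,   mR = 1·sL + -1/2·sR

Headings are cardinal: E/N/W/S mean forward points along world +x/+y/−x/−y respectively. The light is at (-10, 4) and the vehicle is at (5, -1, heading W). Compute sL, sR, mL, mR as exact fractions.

200/193 200/153 -23300/29529 11300/29529

left sensor world pos  = (2, -3); dL² = 193
right sensor world pos = (2, 1); dR² = 153
sL = 200/193 = 200/193
sR = 200/153 = 200/153
mL = 1/2·sL + -1·sR = -23300/29529
mR = 1·sL + -1/2·sR = 11300/29529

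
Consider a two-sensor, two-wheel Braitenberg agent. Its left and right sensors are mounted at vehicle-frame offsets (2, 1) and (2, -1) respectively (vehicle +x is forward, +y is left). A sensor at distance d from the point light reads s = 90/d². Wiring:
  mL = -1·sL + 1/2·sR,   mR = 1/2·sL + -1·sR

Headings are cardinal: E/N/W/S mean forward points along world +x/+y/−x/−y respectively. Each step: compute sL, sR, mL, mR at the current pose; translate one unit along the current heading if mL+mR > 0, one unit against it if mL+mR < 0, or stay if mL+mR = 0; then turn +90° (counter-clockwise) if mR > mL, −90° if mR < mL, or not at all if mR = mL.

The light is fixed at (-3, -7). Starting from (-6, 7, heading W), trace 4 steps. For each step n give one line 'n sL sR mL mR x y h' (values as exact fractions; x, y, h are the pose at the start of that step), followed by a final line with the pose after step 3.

0 45/97 9/25 -1377/4850 -621/4850 -6 7 W
1 18/29 10/17 -161/493 -137/493 -5 7 S
2 45/128 45/98 -765/6272 -3555/12544 -5 8 E
3 90/173 18/37 -1773/6401 -1449/6401 -6 8 S
final -6 9 E

n=0: pose=(-6,7,W); sL=45/97, sR=9/25; mL=-1377/4850, mR=-621/4850; mL+mR=-999/2425 → advance -1; mR−mL=378/2425 → turn +1·90°
n=1: pose=(-5,7,S); sL=18/29, sR=10/17; mL=-161/493, mR=-137/493; mL+mR=-298/493 → advance -1; mR−mL=24/493 → turn +1·90°
n=2: pose=(-5,8,E); sL=45/128, sR=45/98; mL=-765/6272, mR=-3555/12544; mL+mR=-5085/12544 → advance -1; mR−mL=-2025/12544 → turn -1·90°
n=3: pose=(-6,8,S); sL=90/173, sR=18/37; mL=-1773/6401, mR=-1449/6401; mL+mR=-3222/6401 → advance -1; mR−mL=324/6401 → turn +1·90°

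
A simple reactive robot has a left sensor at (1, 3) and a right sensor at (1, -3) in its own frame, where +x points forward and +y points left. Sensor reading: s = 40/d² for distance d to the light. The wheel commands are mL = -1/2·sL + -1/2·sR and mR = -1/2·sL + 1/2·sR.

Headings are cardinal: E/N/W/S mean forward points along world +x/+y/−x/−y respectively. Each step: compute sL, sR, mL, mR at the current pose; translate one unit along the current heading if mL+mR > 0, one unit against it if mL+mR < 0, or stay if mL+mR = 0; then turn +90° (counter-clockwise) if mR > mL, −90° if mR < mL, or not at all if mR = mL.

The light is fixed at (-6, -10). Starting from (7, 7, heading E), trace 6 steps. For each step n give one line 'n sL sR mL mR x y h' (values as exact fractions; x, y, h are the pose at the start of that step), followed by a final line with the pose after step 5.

n=0: pose=(7,7,E); sL=10/149, sR=5/49; mL=-1235/14602, mR=255/14602; mL+mR=-10/149 → advance -1; mR−mL=5/49 → turn +1·90°
n=1: pose=(6,7,N); sL=8/81, sR=40/549; mL=-424/4941, mR=-64/4941; mL+mR=-8/81 → advance -1; mR−mL=40/549 → turn +1·90°
n=2: pose=(6,6,W); sL=4/29, sR=20/241; mL=-772/6989, mR=-192/6989; mL+mR=-4/29 → advance -1; mR−mL=20/241 → turn +1·90°
n=3: pose=(7,6,S); sL=40/481, sR=8/65; mL=-248/2405, mR=48/2405; mL+mR=-40/481 → advance -1; mR−mL=8/65 → turn +1·90°
n=4: pose=(7,7,E); sL=10/149, sR=5/49; mL=-1235/14602, mR=255/14602; mL+mR=-10/149 → advance -1; mR−mL=5/49 → turn +1·90°
n=5: pose=(6,7,N); sL=8/81, sR=40/549; mL=-424/4941, mR=-64/4941; mL+mR=-8/81 → advance -1; mR−mL=40/549 → turn +1·90°

0 10/149 5/49 -1235/14602 255/14602 7 7 E
1 8/81 40/549 -424/4941 -64/4941 6 7 N
2 4/29 20/241 -772/6989 -192/6989 6 6 W
3 40/481 8/65 -248/2405 48/2405 7 6 S
4 10/149 5/49 -1235/14602 255/14602 7 7 E
5 8/81 40/549 -424/4941 -64/4941 6 7 N
final 6 6 W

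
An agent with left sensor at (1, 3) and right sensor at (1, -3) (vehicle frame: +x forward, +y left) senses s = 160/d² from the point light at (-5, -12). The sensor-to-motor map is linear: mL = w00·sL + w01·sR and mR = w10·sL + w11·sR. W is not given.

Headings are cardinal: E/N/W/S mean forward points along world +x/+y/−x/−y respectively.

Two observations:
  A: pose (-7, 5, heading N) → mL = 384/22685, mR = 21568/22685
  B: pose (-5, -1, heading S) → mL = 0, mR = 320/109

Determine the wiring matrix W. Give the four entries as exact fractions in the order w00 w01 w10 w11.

-1/2 1/2 1 1

obs A: pose=(-7,5,N) → sL=160/349, sR=32/65, mL=384/22685, mR=21568/22685
obs B: pose=(-5,-1,S) → sL=160/109, sR=160/109, mL=0, mR=320/109
sensor matrix S = [[160/349, 32/65], [160/109, 160/109]]; det S = -24576/494533
solve [mL_A; mL_B] = S·[w00; w01] and [mR_A; mR_B] = S·[w10; w11]:
  w00 = -1/2, w01 = 1/2, w10 = 1, w11 = 1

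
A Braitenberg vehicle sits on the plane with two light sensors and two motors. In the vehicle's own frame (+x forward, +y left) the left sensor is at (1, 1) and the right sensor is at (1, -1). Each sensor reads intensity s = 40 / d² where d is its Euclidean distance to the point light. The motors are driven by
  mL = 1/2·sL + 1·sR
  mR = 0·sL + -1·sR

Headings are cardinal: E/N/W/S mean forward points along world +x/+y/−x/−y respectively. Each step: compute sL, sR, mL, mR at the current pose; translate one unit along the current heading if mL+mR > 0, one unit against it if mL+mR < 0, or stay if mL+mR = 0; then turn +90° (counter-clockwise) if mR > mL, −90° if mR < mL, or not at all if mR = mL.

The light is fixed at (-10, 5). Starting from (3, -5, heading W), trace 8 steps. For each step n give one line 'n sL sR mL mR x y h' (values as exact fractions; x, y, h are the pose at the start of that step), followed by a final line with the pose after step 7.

n=0: pose=(3,-5,W); sL=8/53, sR=8/45; mL=604/2385, mR=-8/45; mL+mR=4/53 → advance +1; mR−mL=-1028/2385 → turn -1·90°
n=1: pose=(2,-5,N); sL=20/101, sR=4/25; mL=654/2525, mR=-4/25; mL+mR=10/101 → advance +1; mR−mL=-1058/2525 → turn -1·90°
n=2: pose=(2,-4,E); sL=40/233, sR=40/269; mL=14700/62677, mR=-40/269; mL+mR=20/233 → advance +1; mR−mL=-24020/62677 → turn -1·90°
n=3: pose=(3,-4,S); sL=5/37, sR=10/61; mL=1045/4514, mR=-10/61; mL+mR=5/74 → advance +1; mR−mL=-1785/4514 → turn -1·90°
n=4: pose=(3,-5,W); sL=8/53, sR=8/45; mL=604/2385, mR=-8/45; mL+mR=4/53 → advance +1; mR−mL=-1028/2385 → turn -1·90°
n=5: pose=(2,-5,N); sL=20/101, sR=4/25; mL=654/2525, mR=-4/25; mL+mR=10/101 → advance +1; mR−mL=-1058/2525 → turn -1·90°
n=6: pose=(2,-4,E); sL=40/233, sR=40/269; mL=14700/62677, mR=-40/269; mL+mR=20/233 → advance +1; mR−mL=-24020/62677 → turn -1·90°
n=7: pose=(3,-4,S); sL=5/37, sR=10/61; mL=1045/4514, mR=-10/61; mL+mR=5/74 → advance +1; mR−mL=-1785/4514 → turn -1·90°

0 8/53 8/45 604/2385 -8/45 3 -5 W
1 20/101 4/25 654/2525 -4/25 2 -5 N
2 40/233 40/269 14700/62677 -40/269 2 -4 E
3 5/37 10/61 1045/4514 -10/61 3 -4 S
4 8/53 8/45 604/2385 -8/45 3 -5 W
5 20/101 4/25 654/2525 -4/25 2 -5 N
6 40/233 40/269 14700/62677 -40/269 2 -4 E
7 5/37 10/61 1045/4514 -10/61 3 -4 S
final 3 -5 W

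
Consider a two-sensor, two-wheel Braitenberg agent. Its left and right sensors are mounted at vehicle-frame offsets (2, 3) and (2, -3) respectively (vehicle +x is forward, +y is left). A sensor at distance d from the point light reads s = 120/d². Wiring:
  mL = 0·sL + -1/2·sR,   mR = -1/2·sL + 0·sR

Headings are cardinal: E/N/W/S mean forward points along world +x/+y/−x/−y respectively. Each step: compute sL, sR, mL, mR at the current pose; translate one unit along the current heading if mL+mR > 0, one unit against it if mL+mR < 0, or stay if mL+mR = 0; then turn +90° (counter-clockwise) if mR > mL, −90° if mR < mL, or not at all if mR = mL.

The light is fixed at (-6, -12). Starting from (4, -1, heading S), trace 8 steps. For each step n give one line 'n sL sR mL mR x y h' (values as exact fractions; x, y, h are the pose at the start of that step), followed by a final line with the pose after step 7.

n=0: pose=(4,-1,S); sL=12/25, sR=12/13; mL=-6/13, mR=-6/25; mL+mR=-228/325 → advance -1; mR−mL=72/325 → turn +1·90°
n=1: pose=(4,0,E); sL=40/123, sR=8/15; mL=-4/15, mR=-20/123; mL+mR=-88/205 → advance -1; mR−mL=64/615 → turn +1·90°
n=2: pose=(3,0,N); sL=15/29, sR=6/17; mL=-3/17, mR=-15/58; mL+mR=-429/986 → advance -1; mR−mL=-81/986 → turn -1·90°
n=3: pose=(3,-1,E); sL=120/317, sR=24/37; mL=-12/37, mR=-60/317; mL+mR=-6024/11729 → advance -1; mR−mL=1584/11729 → turn +1·90°
n=4: pose=(2,-1,N); sL=60/97, sR=12/29; mL=-6/29, mR=-30/97; mL+mR=-1452/2813 → advance -1; mR−mL=-288/2813 → turn -1·90°
n=5: pose=(2,-2,E); sL=120/269, sR=120/149; mL=-60/149, mR=-60/269; mL+mR=-25080/40081 → advance -1; mR−mL=7200/40081 → turn +1·90°
n=6: pose=(1,-2,N); sL=3/4, sR=30/61; mL=-15/61, mR=-3/8; mL+mR=-303/488 → advance -1; mR−mL=-63/488 → turn -1·90°
n=7: pose=(1,-3,E); sL=8/15, sR=40/39; mL=-20/39, mR=-4/15; mL+mR=-152/195 → advance -1; mR−mL=16/65 → turn +1·90°

0 12/25 12/13 -6/13 -6/25 4 -1 S
1 40/123 8/15 -4/15 -20/123 4 0 E
2 15/29 6/17 -3/17 -15/58 3 0 N
3 120/317 24/37 -12/37 -60/317 3 -1 E
4 60/97 12/29 -6/29 -30/97 2 -1 N
5 120/269 120/149 -60/149 -60/269 2 -2 E
6 3/4 30/61 -15/61 -3/8 1 -2 N
7 8/15 40/39 -20/39 -4/15 1 -3 E
final 0 -3 N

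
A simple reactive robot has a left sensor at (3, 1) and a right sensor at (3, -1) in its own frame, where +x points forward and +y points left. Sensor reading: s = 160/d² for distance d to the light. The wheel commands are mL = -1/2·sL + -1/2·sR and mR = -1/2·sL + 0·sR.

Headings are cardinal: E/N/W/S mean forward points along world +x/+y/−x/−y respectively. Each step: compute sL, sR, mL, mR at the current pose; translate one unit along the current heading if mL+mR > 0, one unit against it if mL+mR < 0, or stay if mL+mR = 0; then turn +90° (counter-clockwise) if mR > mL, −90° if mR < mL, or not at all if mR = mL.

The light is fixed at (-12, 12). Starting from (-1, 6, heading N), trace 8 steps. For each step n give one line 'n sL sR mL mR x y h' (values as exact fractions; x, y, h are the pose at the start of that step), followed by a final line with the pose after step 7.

n=0: pose=(-1,6,N); sL=160/109, sR=160/153; mL=-20960/16677, mR=-80/109; mL+mR=-33200/16677 → advance -1; mR−mL=80/153 → turn +1·90°
n=1: pose=(-1,5,W); sL=5/4, sR=8/5; mL=-57/40, mR=-5/8; mL+mR=-41/20 → advance -1; mR−mL=4/5 → turn +1·90°
n=2: pose=(0,5,S); sL=160/269, sR=160/221; mL=-39200/59449, mR=-80/269; mL+mR=-56880/59449 → advance -1; mR−mL=80/221 → turn +1·90°
n=3: pose=(0,6,E); sL=16/25, sR=80/137; mL=-2096/3425, mR=-8/25; mL+mR=-3192/3425 → advance -1; mR−mL=40/137 → turn +1·90°
n=4: pose=(-1,6,N); sL=160/109, sR=160/153; mL=-20960/16677, mR=-80/109; mL+mR=-33200/16677 → advance -1; mR−mL=80/153 → turn +1·90°
n=5: pose=(-1,5,W); sL=5/4, sR=8/5; mL=-57/40, mR=-5/8; mL+mR=-41/20 → advance -1; mR−mL=4/5 → turn +1·90°
n=6: pose=(0,5,S); sL=160/269, sR=160/221; mL=-39200/59449, mR=-80/269; mL+mR=-56880/59449 → advance -1; mR−mL=80/221 → turn +1·90°
n=7: pose=(0,6,E); sL=16/25, sR=80/137; mL=-2096/3425, mR=-8/25; mL+mR=-3192/3425 → advance -1; mR−mL=40/137 → turn +1·90°

0 160/109 160/153 -20960/16677 -80/109 -1 6 N
1 5/4 8/5 -57/40 -5/8 -1 5 W
2 160/269 160/221 -39200/59449 -80/269 0 5 S
3 16/25 80/137 -2096/3425 -8/25 0 6 E
4 160/109 160/153 -20960/16677 -80/109 -1 6 N
5 5/4 8/5 -57/40 -5/8 -1 5 W
6 160/269 160/221 -39200/59449 -80/269 0 5 S
7 16/25 80/137 -2096/3425 -8/25 0 6 E
final -1 6 N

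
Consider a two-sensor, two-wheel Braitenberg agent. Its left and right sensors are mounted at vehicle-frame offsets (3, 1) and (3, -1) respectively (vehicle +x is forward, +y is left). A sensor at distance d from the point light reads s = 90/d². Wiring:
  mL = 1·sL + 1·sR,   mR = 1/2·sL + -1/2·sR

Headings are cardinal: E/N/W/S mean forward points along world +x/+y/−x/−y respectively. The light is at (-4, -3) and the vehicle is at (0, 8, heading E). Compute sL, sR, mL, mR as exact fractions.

90/193 90/149 30780/28757 -1980/28757

left sensor world pos  = (3, 9); dL² = 193
right sensor world pos = (3, 7); dR² = 149
sL = 90/193 = 90/193
sR = 90/149 = 90/149
mL = 1·sL + 1·sR = 30780/28757
mR = 1/2·sL + -1/2·sR = -1980/28757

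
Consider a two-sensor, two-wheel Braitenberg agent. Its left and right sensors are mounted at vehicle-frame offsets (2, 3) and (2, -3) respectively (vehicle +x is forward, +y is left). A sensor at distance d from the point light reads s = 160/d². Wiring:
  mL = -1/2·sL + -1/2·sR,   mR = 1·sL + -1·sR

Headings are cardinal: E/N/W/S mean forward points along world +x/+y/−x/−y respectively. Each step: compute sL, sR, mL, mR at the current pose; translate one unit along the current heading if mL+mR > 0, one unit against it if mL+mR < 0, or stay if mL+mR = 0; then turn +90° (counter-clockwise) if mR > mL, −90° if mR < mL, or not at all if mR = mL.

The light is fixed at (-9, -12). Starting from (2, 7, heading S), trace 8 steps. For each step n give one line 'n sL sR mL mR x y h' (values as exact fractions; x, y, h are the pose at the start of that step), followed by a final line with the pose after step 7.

n=0: pose=(2,7,S); sL=32/97, sR=160/353; mL=-13408/34241, mR=-4224/34241; mL+mR=-17632/34241 → advance -1; mR−mL=9184/34241 → turn +1·90°
n=1: pose=(2,8,E); sL=80/349, sR=80/229; mL=-23120/79921, mR=-9600/79921; mL+mR=-32720/79921 → advance -1; mR−mL=13520/79921 → turn +1·90°
n=2: pose=(1,8,N); sL=160/533, sR=160/653; mL=-94880/348049, mR=19200/348049; mL+mR=-75680/348049 → advance -1; mR−mL=114080/348049 → turn +1·90°
n=3: pose=(1,7,W); sL=1/2, sR=40/137; mL=-217/548, mR=57/274; mL+mR=-103/548 → advance -1; mR−mL=331/548 → turn +1·90°
n=4: pose=(2,7,S); sL=32/97, sR=160/353; mL=-13408/34241, mR=-4224/34241; mL+mR=-17632/34241 → advance -1; mR−mL=9184/34241 → turn +1·90°
n=5: pose=(2,8,E); sL=80/349, sR=80/229; mL=-23120/79921, mR=-9600/79921; mL+mR=-32720/79921 → advance -1; mR−mL=13520/79921 → turn +1·90°
n=6: pose=(1,8,N); sL=160/533, sR=160/653; mL=-94880/348049, mR=19200/348049; mL+mR=-75680/348049 → advance -1; mR−mL=114080/348049 → turn +1·90°
n=7: pose=(1,7,W); sL=1/2, sR=40/137; mL=-217/548, mR=57/274; mL+mR=-103/548 → advance -1; mR−mL=331/548 → turn +1·90°

0 32/97 160/353 -13408/34241 -4224/34241 2 7 S
1 80/349 80/229 -23120/79921 -9600/79921 2 8 E
2 160/533 160/653 -94880/348049 19200/348049 1 8 N
3 1/2 40/137 -217/548 57/274 1 7 W
4 32/97 160/353 -13408/34241 -4224/34241 2 7 S
5 80/349 80/229 -23120/79921 -9600/79921 2 8 E
6 160/533 160/653 -94880/348049 19200/348049 1 8 N
7 1/2 40/137 -217/548 57/274 1 7 W
final 2 7 S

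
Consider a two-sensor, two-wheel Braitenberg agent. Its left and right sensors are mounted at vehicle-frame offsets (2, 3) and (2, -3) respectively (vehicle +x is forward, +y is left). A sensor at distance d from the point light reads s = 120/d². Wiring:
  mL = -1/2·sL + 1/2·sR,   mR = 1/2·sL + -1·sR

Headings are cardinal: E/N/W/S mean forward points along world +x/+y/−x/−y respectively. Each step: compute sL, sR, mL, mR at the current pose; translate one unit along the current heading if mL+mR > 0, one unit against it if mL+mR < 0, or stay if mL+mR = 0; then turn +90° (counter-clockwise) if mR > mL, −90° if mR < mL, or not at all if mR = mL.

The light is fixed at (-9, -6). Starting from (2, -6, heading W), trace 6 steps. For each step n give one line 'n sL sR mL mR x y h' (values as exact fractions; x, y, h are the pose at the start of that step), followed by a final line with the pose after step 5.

0 4/3 4/3 0 -2/3 2 -6 W
1 24/17 120/229 -1728/3893 708/3893 3 -6 N
2 30/29 15/13 45/754 -240/377 3 -7 W
3 120/101 120/257 -9360/25957 3300/25957 4 -7 N
4 60/73 60/61 360/4453 -2550/4453 4 -8 W
5 120/121 120/289 -10080/34969 2820/34969 5 -8 N
final 5 -9 W

n=0: pose=(2,-6,W); sL=4/3, sR=4/3; mL=0, mR=-2/3; mL+mR=-2/3 → advance -1; mR−mL=-2/3 → turn -1·90°
n=1: pose=(3,-6,N); sL=24/17, sR=120/229; mL=-1728/3893, mR=708/3893; mL+mR=-60/229 → advance -1; mR−mL=2436/3893 → turn +1·90°
n=2: pose=(3,-7,W); sL=30/29, sR=15/13; mL=45/754, mR=-240/377; mL+mR=-15/26 → advance -1; mR−mL=-525/754 → turn -1·90°
n=3: pose=(4,-7,N); sL=120/101, sR=120/257; mL=-9360/25957, mR=3300/25957; mL+mR=-60/257 → advance -1; mR−mL=12660/25957 → turn +1·90°
n=4: pose=(4,-8,W); sL=60/73, sR=60/61; mL=360/4453, mR=-2550/4453; mL+mR=-30/61 → advance -1; mR−mL=-2910/4453 → turn -1·90°
n=5: pose=(5,-8,N); sL=120/121, sR=120/289; mL=-10080/34969, mR=2820/34969; mL+mR=-60/289 → advance -1; mR−mL=12900/34969 → turn +1·90°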